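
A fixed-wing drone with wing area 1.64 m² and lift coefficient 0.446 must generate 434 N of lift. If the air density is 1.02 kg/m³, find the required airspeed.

L = ½ρv²S·CL ⇒ v = √(2L/(ρ·S·CL))
v = √(2 × 434 / (1.02 × 1.64 × 0.446)) = √1163 = 34.1 m/s

v = 34.1 m/s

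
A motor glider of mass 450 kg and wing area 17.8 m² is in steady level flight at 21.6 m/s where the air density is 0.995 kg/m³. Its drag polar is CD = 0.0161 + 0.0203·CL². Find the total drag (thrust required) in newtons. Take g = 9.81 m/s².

In steady level flight, lift balances weight: W = mg = 450 × 9.81 = 4414.5 N.
q = ½ρv² = ½ × 0.995 × 21.6² = 232.1 Pa.
CL = W/(q·S) = 4414.5 / (232.1 × 17.8) = 1.068.
CD = 0.0161 + 0.0203 × 1.068² = 0.03927.
D = q·S·CD = 232.1 × 17.8 × 0.03927 = 162.3 N

D = 162 N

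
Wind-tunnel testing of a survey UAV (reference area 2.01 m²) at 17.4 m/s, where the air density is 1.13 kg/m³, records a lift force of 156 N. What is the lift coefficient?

CL = 0.454

From L = ½ρv²S·CL, rearranging gives CL = 2L/(ρv²S).
CL = 2 × 156 / (1.13 × 17.4² × 2.01) = 0.454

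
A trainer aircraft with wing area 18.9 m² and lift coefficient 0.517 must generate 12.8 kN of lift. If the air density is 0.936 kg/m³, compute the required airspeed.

v = 52.9 m/s

L = ½ρv²S·CL ⇒ v = √(2L/(ρ·S·CL))
v = √(2 × 12800 / (0.936 × 18.9 × 0.517)) = √2799 = 52.9 m/s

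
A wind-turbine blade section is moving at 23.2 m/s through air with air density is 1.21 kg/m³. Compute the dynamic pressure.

q = 326 Pa

q = ½ρv² = ½ × 1.21 × 23.2² = 326 Pa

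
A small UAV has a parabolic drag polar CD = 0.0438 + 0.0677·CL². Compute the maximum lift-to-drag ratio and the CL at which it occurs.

For CD = CD0 + K·CL², (L/D)max occurs at CL* = √(CD0/K) and equals 1/(2√(K·CD0)).
(L/D)max = 1/(2√(0.0677 × 0.0438)) = 1/(2 × 0.05445) = 9.18
CL* = √(0.0438/0.0677) = 0.804

(L/D)max = 9.18, at CL = 0.804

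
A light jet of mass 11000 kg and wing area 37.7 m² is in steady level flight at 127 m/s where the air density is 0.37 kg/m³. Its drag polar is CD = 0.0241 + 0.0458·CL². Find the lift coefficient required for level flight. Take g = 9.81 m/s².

CL = 0.959

Weight W = mg = 11000 × 9.81 = 1.0791×10^5 N; in level flight L = W.
q = ½ρv² = ½ × 0.37 × 127² = 2984 Pa.
CL = 2W/(ρv²S) = 2×1.0791×10^5/(0.37×127²×37.7) = 0.9593.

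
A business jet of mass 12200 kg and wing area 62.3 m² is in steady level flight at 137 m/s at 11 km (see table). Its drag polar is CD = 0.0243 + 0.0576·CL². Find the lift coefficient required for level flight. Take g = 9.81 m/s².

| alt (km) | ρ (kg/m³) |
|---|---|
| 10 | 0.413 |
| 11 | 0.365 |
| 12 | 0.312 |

CL = 0.561

At 11 km, from the table: ρ = 0.365 kg/m³.
Level flight ⇒ L = W = m·g = 12200 × 9.81 = 1.1968×10^5 N.
q = ½ρv² = ½ × 0.365 × 137² = 3425 Pa.
CL = W/(q·S) = 1.1968×10^5 / (3425 × 62.3) = 0.5608.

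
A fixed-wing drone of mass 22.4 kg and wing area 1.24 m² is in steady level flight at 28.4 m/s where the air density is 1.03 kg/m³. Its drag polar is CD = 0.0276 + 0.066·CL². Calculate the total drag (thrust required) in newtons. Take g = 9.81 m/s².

Level flight ⇒ L = W = m·g = 22.4 × 9.81 = 219.74 N.
Dynamic pressure q = 0.5 × 1.03 × 28.4² = 415.4 Pa.
CL = W/(q·S) = 219.74 / (415.4 × 1.24) = 0.4266.
CD = 0.0276 + 0.066 × 0.4266² = 0.03961.
D = q·S·CD = 415.4 × 1.24 × 0.03961 = 20.4 N

D = 20.4 N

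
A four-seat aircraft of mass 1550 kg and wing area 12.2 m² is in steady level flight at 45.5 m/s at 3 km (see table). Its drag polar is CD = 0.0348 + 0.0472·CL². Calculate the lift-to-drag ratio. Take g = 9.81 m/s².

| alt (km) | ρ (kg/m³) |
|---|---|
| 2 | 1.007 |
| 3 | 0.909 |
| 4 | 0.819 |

L/D = 11.3

At 3 km, from the table: ρ = 0.909 kg/m³.
Weight W = mg = 1550 × 9.81 = 15206 N; in level flight L = W.
Dynamic pressure q = 0.5 × 0.909 × 45.5² = 940.9 Pa.
CL = 2W/(ρv²S) = 2×15206/(0.909×45.5²×12.2) = 1.325.
CD = 0.0348 + 0.0472 × 1.325² = 0.1176.
L/D = CL/CD = 1.325 / 0.1176 = 11.3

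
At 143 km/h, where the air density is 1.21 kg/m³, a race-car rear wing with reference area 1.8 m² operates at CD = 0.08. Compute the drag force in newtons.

D = 137 N

Convert speed: v = 143 km/h ÷ 3.6 = 39.72 m/s.
Dynamic pressure q = ½ρv² = ½ × 1.21 × 39.72² = 954.6 Pa.
D = q·S·CD = 954.6 × 1.8 × 0.08 = 137 N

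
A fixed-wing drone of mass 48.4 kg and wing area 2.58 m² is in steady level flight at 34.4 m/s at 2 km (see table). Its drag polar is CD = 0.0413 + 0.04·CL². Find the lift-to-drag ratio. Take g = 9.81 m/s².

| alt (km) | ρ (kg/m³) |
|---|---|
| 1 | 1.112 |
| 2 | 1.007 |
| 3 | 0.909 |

At 2 km, from the table: ρ = 1.007 kg/m³.
Weight W = mg = 48.4 × 9.81 = 474.8 N; in level flight L = W.
Dynamic pressure q = 0.5 × 1.007 × 34.4² = 595.8 Pa.
CL = W/(q·S) = 474.8 / (595.8 × 2.58) = 0.3089.
CD = 0.0413 + 0.04 × 0.3089² = 0.04512.
L/D = CL/CD = 0.3089 / 0.04512 = 6.85

L/D = 6.85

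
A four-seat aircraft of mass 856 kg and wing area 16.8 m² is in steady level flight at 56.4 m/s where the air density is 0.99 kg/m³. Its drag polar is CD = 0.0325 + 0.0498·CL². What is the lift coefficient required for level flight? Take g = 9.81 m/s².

CL = 0.317

Weight W = mg = 856 × 9.81 = 8397.4 N; in level flight L = W.
q = ½ρv² = ½ × 0.99 × 56.4² = 1575 Pa.
CL = W/(q·S) = 8397.4 / (1575 × 16.8) = 0.3174.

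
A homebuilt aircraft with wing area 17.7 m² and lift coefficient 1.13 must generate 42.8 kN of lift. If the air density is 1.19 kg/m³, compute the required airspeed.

L = ½ρv²S·CL ⇒ v = √(2L/(ρ·S·CL))
v = √(2 × 42800 / (1.19 × 17.7 × 1.13)) = √3596 = 60 m/s

v = 60 m/s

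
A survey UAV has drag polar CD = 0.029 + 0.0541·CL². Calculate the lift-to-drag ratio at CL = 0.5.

L/D = 11.8

CD = 0.029 + 0.0541 × 0.5² = 0.04253
L/D = CL/CD = 0.5 / 0.04253 = 11.8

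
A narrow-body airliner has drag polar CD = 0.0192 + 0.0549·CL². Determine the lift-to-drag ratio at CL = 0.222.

CD = 0.0192 + 0.0549 × 0.222² = 0.02191
L/D = CL/CD = 0.222 / 0.02191 = 10.1

L/D = 10.1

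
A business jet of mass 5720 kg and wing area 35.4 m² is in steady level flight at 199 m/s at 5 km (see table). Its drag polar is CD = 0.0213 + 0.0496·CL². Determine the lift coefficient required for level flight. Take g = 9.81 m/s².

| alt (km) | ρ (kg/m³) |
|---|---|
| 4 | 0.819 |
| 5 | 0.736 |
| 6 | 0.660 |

CL = 0.109

At 5 km, from the table: ρ = 0.736 kg/m³.
Level flight ⇒ L = W = m·g = 5720 × 9.81 = 56113 N.
Dynamic pressure q = 0.5 × 0.736 × 199² = 14570 Pa.
Required CL = L/(qS) = 56113/(14570·35.4) = 0.1088.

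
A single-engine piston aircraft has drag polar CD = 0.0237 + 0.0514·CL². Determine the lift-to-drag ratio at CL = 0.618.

L/D = 14.3

CD = 0.0237 + 0.0514 × 0.618² = 0.04333
L/D = CL/CD = 0.618 / 0.04333 = 14.3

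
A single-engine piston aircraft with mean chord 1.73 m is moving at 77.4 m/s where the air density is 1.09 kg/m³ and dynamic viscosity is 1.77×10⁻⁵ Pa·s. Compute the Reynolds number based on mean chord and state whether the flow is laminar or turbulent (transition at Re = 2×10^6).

Re = 8.25×10^6 (turbulent)

Re = ρ·v·c/μ = 1.09 × 77.4 × 1.73 / (1.77×10⁻⁵) = 8.25×10^6
Since 8.25×10^6 > 2×10^6, the flow is turbulent.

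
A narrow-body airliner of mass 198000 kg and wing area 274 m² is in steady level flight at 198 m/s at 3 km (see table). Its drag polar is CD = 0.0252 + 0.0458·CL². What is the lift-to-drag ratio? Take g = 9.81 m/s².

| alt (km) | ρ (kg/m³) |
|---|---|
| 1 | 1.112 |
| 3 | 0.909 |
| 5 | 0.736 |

At 3 km, from the table: ρ = 0.909 kg/m³.
In steady level flight, lift balances weight: W = mg = 198000 × 9.81 = 1.9424×10^6 N.
Dynamic pressure q = 0.5 × 0.909 × 198² = 17820 Pa.
CL = W/(q·S) = 1.9424×10^6 / (17820 × 274) = 0.3979.
CD = 0.0252 + 0.0458 × 0.3979² = 0.03245.
L/D = CL/CD = 0.3979 / 0.03245 = 12.3

L/D = 12.3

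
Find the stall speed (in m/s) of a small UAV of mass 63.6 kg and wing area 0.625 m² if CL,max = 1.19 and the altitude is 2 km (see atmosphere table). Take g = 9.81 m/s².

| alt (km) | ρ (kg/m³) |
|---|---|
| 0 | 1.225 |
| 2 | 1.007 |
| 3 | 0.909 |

V_stall = 40.8 m/s

At 2 km, from the table: ρ = 1.007 kg/m³.
At stall, lift equals weight: L = W = m·g = 63.6 × 9.81 = 623.9 N.
From L = ½ρV²S·CL,max = W: V_stall = √(2W/(ρSCL,max)) = √(2·623.9/(1.007·0.625·1.19))
V_stall = √1666 = 40.8 m/s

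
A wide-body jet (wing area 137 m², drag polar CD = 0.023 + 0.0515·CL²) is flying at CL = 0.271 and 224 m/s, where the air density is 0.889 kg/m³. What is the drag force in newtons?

D = 81800 N

CD = 0.023 + 0.0515 × 0.271² = 0.02678
D = ½ρv²S·CD = ½ × 0.889 × 224² × 137 × 0.02678 = 81800 N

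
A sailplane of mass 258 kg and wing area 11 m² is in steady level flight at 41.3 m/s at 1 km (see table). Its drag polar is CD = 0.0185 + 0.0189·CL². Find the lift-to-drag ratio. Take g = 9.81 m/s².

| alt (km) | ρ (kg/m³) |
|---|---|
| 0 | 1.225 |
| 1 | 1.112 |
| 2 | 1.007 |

L/D = 12.4

At 1 km, from the table: ρ = 1.112 kg/m³.
In steady level flight, lift balances weight: W = mg = 258 × 9.81 = 2531 N.
q = ½ρv² = ½ × 1.112 × 41.3² = 948.4 Pa.
Required CL = L/(qS) = 2531/(948.4·11) = 0.2426.
CD = 0.0185 + 0.0189 × 0.2426² = 0.01961.
L/D = CL/CD = 0.2426 / 0.01961 = 12.4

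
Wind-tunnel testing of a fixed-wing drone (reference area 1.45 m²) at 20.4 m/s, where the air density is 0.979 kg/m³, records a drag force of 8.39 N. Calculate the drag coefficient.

From D = ½ρv²S·CD, rearranging gives CD = 2D/(ρv²S).
CD = 2 × 8.39 / (0.979 × 20.4² × 1.45) = 0.0284

CD = 0.0284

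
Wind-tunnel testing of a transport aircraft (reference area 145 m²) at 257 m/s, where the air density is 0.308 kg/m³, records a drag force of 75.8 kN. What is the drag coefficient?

CD = 0.0514

From D = ½ρv²S·CD, rearranging gives CD = 2D/(ρv²S).
CD = 2 × 75800 / (0.308 × 257² × 145) = 0.0514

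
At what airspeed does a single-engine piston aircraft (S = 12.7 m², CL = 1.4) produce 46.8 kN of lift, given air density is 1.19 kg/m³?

v = 66.5 m/s

L = ½ρv²S·CL ⇒ v = √(2L/(ρ·S·CL))
v = √(2 × 46800 / (1.19 × 12.7 × 1.4)) = √4424 = 66.5 m/s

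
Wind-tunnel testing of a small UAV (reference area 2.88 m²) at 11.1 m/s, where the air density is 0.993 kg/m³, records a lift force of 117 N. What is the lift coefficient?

From L = ½ρv²S·CL, rearranging gives CL = 2L/(ρv²S).
CL = 2 × 117 / (0.993 × 11.1² × 2.88) = 0.664

CL = 0.664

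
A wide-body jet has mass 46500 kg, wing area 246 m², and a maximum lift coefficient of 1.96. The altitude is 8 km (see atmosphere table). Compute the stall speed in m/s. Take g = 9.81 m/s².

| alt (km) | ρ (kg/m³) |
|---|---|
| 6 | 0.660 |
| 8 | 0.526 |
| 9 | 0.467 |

At 8 km, from the table: ρ = 0.526 kg/m³.
At stall, lift equals weight: L = W = m·g = 46500 × 9.81 = 4.562×10^5 N.
From L = ½ρV²S·CL,max = W: V_stall = √(2W/(ρSCL,max)) = √(2·4.562×10^5/(0.526·246·1.96))
V_stall = √3597 = 60 m/s

V_stall = 60 m/s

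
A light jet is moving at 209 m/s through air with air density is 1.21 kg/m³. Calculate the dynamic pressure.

q = 26400 Pa

q = ½ρv² = ½ × 1.21 × 209² = 26400 Pa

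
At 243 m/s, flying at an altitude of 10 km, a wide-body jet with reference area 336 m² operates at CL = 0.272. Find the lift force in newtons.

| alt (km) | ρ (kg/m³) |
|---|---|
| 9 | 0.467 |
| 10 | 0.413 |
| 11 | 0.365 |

At 10 km, from the table: ρ = 0.413 kg/m³.
Dynamic pressure q = ½ρv² = ½ × 0.413 × 243² = 12190 Pa.
L = q·S·CL = 12190 × 336 × 0.272 = 1.11×10^6 N ≈ 1110 kN

L = 1.11×10^6 N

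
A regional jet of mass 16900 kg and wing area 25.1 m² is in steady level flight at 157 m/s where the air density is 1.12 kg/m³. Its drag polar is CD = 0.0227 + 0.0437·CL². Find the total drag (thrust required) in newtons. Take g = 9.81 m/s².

D = 11300 N

Level flight ⇒ L = W = m·g = 16900 × 9.81 = 1.6579×10^5 N.
q = ½ρv² = ½ × 1.12 × 157² = 13800 Pa.
Required CL = L/(qS) = 1.6579×10^5/(13800·25.1) = 0.4785.
CD = 0.0227 + 0.0437 × 0.4785² = 0.03271.
D = q·S·CD = 13800 × 25.1 × 0.03271 = 11330 N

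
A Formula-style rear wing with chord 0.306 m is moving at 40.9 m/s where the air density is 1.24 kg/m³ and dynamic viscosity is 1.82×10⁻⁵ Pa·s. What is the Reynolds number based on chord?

Re = 8.53×10^5

Re = ρ·v·c/μ = 1.24 × 40.9 × 0.306 / (1.82×10⁻⁵) = 8.53×10^5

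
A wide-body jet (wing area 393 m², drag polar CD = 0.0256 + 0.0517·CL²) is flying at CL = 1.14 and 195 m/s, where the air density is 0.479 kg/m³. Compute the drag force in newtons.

CD = 0.0256 + 0.0517 × 1.14² = 0.09279
D = ½ρv²S·CD = ½ × 0.479 × 195² × 393 × 0.09279 = 3.32×10^5 N

D = 3.32×10^5 N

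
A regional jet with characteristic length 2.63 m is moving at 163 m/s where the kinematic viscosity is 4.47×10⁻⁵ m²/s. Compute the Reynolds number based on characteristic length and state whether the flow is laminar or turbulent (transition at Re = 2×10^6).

Re = 9.59×10^6 (turbulent)

Re = v·c/ν = 163 × 2.63 / (4.47×10⁻⁵) = 9.59×10^6
Since 9.59×10^6 > 2×10^6, the flow is turbulent.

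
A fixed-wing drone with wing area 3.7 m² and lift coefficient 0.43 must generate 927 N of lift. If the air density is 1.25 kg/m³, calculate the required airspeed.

L = ½ρv²S·CL ⇒ v = √(2L/(ρ·S·CL))
v = √(2 × 927 / (1.25 × 3.7 × 0.43)) = √932.2 = 30.5 m/s

v = 30.5 m/s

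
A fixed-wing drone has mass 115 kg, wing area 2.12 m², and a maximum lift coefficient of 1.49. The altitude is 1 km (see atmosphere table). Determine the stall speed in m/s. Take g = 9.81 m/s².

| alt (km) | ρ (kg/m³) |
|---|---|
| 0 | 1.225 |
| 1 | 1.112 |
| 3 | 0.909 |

V_stall = 25.3 m/s

At 1 km, from the table: ρ = 1.112 kg/m³.
At stall, lift equals weight: L = W = m·g = 115 × 9.81 = 1128 N.
From L = ½ρV²S·CL,max = W: V_stall = √(2W/(ρSCL,max)) = √(2·1128/(1.112·2.12·1.49))
V_stall = √642.3 = 25.3 m/s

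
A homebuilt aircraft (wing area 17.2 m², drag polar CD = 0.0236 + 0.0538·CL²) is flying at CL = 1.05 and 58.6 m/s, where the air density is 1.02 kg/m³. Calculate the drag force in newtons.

D = 2500 N

CD = 0.0236 + 0.0538 × 1.05² = 0.08291
D = ½ρv²S·CD = ½ × 1.02 × 58.6² × 17.2 × 0.08291 = 2500 N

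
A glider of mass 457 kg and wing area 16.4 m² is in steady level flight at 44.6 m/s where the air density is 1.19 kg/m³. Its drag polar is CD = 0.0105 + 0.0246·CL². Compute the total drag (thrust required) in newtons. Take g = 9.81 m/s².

Weight W = mg = 457 × 9.81 = 4483.2 N; in level flight L = W.
q = ½ρv² = ½ × 1.19 × 44.6² = 1184 Pa.
Required CL = L/(qS) = 4483.2/(1184·16.4) = 0.231.
CD = 0.0105 + 0.0246 × 0.231² = 0.01181.
D = q·S·CD = 1184 × 16.4 × 0.01181 = 229.3 N

D = 229 N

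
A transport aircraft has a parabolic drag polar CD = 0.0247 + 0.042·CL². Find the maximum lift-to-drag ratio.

For CD = CD0 + K·CL², (L/D)max occurs at CL* = √(CD0/K) and equals 1/(2√(K·CD0)).
(L/D)max = 1/(2√(0.042 × 0.0247)) = 1/(2 × 0.03221) = 15.5

(L/D)max = 15.5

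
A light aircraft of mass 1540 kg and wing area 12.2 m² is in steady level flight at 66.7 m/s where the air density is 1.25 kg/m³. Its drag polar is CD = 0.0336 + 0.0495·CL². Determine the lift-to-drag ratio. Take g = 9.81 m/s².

L/D = 10.3

In steady level flight, lift balances weight: W = mg = 1540 × 9.81 = 15107 N.
q = ½ρv² = ½ × 1.25 × 66.7² = 2781 Pa.
Required CL = L/(qS) = 15107/(2781·12.2) = 0.4453.
CD = 0.0336 + 0.0495 × 0.4453² = 0.04342.
L/D = CL/CD = 0.4453 / 0.04342 = 10.3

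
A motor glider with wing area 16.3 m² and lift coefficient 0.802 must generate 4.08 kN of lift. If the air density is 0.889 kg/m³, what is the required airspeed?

L = ½ρv²S·CL ⇒ v = √(2L/(ρ·S·CL))
v = √(2 × 4080 / (0.889 × 16.3 × 0.802)) = √702.1 = 26.5 m/s

v = 26.5 m/s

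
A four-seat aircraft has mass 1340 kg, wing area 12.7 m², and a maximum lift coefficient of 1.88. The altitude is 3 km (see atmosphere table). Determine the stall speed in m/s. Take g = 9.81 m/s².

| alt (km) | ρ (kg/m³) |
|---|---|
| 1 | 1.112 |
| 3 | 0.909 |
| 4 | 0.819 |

V_stall = 34.8 m/s

At 3 km, from the table: ρ = 0.909 kg/m³.
Stall occurs when L = W at CL,max. W = mg = 1340 × 9.81 = 13150 N.
From L = ½ρV²S·CL,max = W: V_stall = √(2W/(ρSCL,max)) = √(2·13150/(0.909·12.7·1.88))
V_stall = √1211 = 34.8 m/s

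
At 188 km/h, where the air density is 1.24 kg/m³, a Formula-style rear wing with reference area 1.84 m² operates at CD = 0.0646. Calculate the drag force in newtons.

D = 201 N

Convert speed: v = 188 km/h ÷ 3.6 = 52.22 m/s.
Dynamic pressure q = ½ρv² = ½ × 1.24 × 52.22² = 1691 Pa.
D = q·S·CD = 1691 × 1.84 × 0.0646 = 201 N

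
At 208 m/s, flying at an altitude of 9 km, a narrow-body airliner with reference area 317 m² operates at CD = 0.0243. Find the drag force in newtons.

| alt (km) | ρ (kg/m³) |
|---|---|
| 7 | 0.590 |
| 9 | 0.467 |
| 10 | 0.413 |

At 9 km, from the table: ρ = 0.467 kg/m³.
D = ½ρv²S·CD = ½ × 0.467 × 208² × 317 × 0.0243 = 77800 N ≈ 77.8 kN

D = 77800 N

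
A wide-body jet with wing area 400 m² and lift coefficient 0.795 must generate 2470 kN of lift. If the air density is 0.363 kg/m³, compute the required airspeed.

L = ½ρv²S·CL ⇒ v = √(2L/(ρ·S·CL))
v = √(2 × 2.47×10^6 / (0.363 × 400 × 0.795)) = √42800 = 207 m/s

v = 207 m/s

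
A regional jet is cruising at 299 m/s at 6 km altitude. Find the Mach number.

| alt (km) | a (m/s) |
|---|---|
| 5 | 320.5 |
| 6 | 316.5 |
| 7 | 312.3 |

At 6 km, from the table: a = 316.5 m/s.
M = v/a = 299 / 316.5 = 0.945

M = 0.945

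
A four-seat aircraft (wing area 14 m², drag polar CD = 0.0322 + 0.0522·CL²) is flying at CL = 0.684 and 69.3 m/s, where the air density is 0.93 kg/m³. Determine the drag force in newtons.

D = 1770 N

CD = 0.0322 + 0.0522 × 0.684² = 0.05662
D = ½ρv²S·CD = ½ × 0.93 × 69.3² × 14 × 0.05662 = 1770 N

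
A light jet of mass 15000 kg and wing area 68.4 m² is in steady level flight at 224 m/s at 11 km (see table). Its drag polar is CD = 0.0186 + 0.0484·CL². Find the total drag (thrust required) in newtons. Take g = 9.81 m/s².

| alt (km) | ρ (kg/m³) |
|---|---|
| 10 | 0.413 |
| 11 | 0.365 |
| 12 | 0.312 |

D = 13300 N

At 11 km, from the table: ρ = 0.365 kg/m³.
Level flight ⇒ L = W = m·g = 15000 × 9.81 = 1.4715×10^5 N.
Dynamic pressure q = 0.5 × 0.365 × 224² = 9157 Pa.
CL = 2W/(ρv²S) = 2×1.4715×10^5/(0.365×224²×68.4) = 0.2349.
CD = 0.0186 + 0.0484 × 0.2349² = 0.02127.
D = q·S·CD = 9157 × 68.4 × 0.02127 = 13320 N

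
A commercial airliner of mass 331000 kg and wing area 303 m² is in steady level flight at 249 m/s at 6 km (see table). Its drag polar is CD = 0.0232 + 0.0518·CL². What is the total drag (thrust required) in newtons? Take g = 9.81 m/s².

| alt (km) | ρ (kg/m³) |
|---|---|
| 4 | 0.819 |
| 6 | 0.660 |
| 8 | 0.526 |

D = 2.32×10^5 N

At 6 km, from the table: ρ = 0.660 kg/m³.
Weight W = mg = 331000 × 9.81 = 3.2471×10^6 N; in level flight L = W.
q = ½ρv² = ½ × 0.66 × 249² = 20460 Pa.
CL = W/(q·S) = 3.2471×10^6 / (20460 × 303) = 0.5238.
CD = 0.0232 + 0.0518 × 0.5238² = 0.03741.
D = q·S·CD = 20460 × 303 × 0.03741 = 2.319×10^5 N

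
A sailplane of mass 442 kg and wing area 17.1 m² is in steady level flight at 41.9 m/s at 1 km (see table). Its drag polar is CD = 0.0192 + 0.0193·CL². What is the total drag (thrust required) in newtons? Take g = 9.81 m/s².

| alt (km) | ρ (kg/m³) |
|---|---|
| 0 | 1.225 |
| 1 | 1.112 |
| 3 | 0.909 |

At 1 km, from the table: ρ = 1.112 kg/m³.
Level flight ⇒ L = W = m·g = 442 × 9.81 = 4336 N.
Dynamic pressure q = 0.5 × 1.112 × 41.9² = 976.1 Pa.
Required CL = L/(qS) = 4336/(976.1·17.1) = 0.2598.
CD = 0.0192 + 0.0193 × 0.2598² = 0.0205.
D = q·S·CD = 976.1 × 17.1 × 0.0205 = 342.2 N

D = 342 N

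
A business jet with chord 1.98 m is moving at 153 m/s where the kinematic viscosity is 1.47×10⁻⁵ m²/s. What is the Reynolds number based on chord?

Re = v·c/ν = 153 × 1.98 / (1.47×10⁻⁵) = 2.06×10^7

Re = 2.06×10^7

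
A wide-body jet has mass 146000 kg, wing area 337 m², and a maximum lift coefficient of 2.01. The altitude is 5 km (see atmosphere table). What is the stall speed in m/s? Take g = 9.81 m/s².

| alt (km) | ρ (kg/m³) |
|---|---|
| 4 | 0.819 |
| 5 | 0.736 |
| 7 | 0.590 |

At 5 km, from the table: ρ = 0.736 kg/m³.
Stall occurs when L = W at CL,max. W = mg = 146000 × 9.81 = 1.432×10^6 N.
From L = ½ρV²S·CL,max = W: V_stall = √(2W/(ρSCL,max)) = √(2·1.432×10^6/(0.736·337·2.01))
V_stall = √5746 = 75.8 m/s

V_stall = 75.8 m/s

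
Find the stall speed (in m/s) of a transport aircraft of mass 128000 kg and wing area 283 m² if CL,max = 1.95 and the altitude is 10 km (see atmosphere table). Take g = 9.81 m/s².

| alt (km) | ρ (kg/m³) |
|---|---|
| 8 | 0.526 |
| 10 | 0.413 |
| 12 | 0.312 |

At 10 km, from the table: ρ = 0.413 kg/m³.
Weight W = mg = 128000 × 9.81 = 1.256×10^6 N.
From L = ½ρV²S·CL,max = W: V_stall = √(2W/(ρSCL,max)) = √(2·1.256×10^6/(0.413·283·1.95))
V_stall = √11020 = 105 m/s

V_stall = 105 m/s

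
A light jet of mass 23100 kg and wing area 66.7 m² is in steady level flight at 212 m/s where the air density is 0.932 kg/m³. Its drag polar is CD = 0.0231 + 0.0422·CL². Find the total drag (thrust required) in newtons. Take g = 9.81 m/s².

In steady level flight, lift balances weight: W = mg = 23100 × 9.81 = 2.2661×10^5 N.
q = ½ρv² = ½ × 0.932 × 212² = 20940 Pa.
Required CL = L/(qS) = 2.2661×10^5/(20940·66.7) = 0.1622.
CD = 0.0231 + 0.0422 × 0.1622² = 0.02421.
D = q·S·CD = 20940 × 66.7 × 0.02421 = 33820 N

D = 33800 N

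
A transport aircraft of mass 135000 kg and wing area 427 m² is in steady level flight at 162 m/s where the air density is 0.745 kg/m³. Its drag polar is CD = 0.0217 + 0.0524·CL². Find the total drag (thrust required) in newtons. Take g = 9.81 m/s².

D = 1.13×10^5 N

In steady level flight, lift balances weight: W = mg = 135000 × 9.81 = 1.3244×10^6 N.
Dynamic pressure q = 0.5 × 0.745 × 162² = 9776 Pa.
CL = W/(q·S) = 1.3244×10^6 / (9776 × 427) = 0.3173.
CD = 0.0217 + 0.0524 × 0.3173² = 0.02697.
D = q·S·CD = 9776 × 427 × 0.02697 = 1.126×10^5 N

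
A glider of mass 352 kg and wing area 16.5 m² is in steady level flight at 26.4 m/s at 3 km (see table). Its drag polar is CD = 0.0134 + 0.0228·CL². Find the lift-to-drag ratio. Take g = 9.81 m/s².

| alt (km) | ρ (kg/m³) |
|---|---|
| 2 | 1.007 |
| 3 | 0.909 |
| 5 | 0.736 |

L/D = 28.3

At 3 km, from the table: ρ = 0.909 kg/m³.
Level flight ⇒ L = W = m·g = 352 × 9.81 = 3453.1 N.
Dynamic pressure q = 0.5 × 0.909 × 26.4² = 316.8 Pa.
Required CL = L/(qS) = 3453.1/(316.8·16.5) = 0.6607.
CD = 0.0134 + 0.0228 × 0.6607² = 0.02335.
L/D = CL/CD = 0.6607 / 0.02335 = 28.3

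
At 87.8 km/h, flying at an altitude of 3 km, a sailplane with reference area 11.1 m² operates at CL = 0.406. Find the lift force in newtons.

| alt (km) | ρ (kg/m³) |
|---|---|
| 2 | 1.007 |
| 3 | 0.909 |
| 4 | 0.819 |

At 3 km, from the table: ρ = 0.909 kg/m³.
Convert speed: v = 87.8 km/h ÷ 3.6 = 24.39 m/s.
L = ½ρv²S·CL = ½ × 0.909 × 24.39² × 11.1 × 0.406 = 1220 N

L = 1220 N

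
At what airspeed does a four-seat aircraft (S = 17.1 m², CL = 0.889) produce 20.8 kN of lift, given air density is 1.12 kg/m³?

v = 49.4 m/s

L = ½ρv²S·CL ⇒ v = √(2L/(ρ·S·CL))
v = √(2 × 20800 / (1.12 × 17.1 × 0.889)) = √2443 = 49.4 m/s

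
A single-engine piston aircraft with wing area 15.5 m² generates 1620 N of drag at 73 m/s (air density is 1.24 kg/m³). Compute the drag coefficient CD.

From D = ½ρv²S·CD, rearranging gives CD = 2D/(ρv²S).
CD = 2 × 1620 / (1.24 × 73² × 15.5) = 0.0316

CD = 0.0316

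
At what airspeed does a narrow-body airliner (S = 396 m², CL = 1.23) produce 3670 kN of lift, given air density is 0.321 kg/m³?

v = 217 m/s

L = ½ρv²S·CL ⇒ v = √(2L/(ρ·S·CL))
v = √(2 × 3.67×10^6 / (0.321 × 396 × 1.23)) = √46950 = 217 m/s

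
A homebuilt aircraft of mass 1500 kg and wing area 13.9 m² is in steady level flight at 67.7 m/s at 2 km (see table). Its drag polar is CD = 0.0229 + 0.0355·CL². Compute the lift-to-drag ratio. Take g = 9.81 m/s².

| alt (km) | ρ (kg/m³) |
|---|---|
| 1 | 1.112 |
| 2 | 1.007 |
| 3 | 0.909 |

L/D = 15.1

At 2 km, from the table: ρ = 1.007 kg/m³.
Level flight ⇒ L = W = m·g = 1500 × 9.81 = 14715 N.
q = ½ρv² = ½ × 1.007 × 67.7² = 2308 Pa.
CL = 2W/(ρv²S) = 2×14715/(1.007×67.7²×13.9) = 0.4587.
CD = 0.0229 + 0.0355 × 0.4587² = 0.03037.
L/D = CL/CD = 0.4587 / 0.03037 = 15.1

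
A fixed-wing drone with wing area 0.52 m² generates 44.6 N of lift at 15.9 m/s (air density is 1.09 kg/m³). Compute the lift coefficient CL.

From L = ½ρv²S·CL, rearranging gives CL = 2L/(ρv²S).
CL = 2 × 44.6 / (1.09 × 15.9² × 0.52) = 0.623

CL = 0.623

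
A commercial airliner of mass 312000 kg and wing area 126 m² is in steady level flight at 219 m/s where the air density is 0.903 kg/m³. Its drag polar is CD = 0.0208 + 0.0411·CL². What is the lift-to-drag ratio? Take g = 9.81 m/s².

Level flight ⇒ L = W = m·g = 312000 × 9.81 = 3.0607×10^6 N.
q = ½ρv² = ½ × 0.903 × 219² = 21650 Pa.
Required CL = L/(qS) = 3.0607×10^6/(21650·126) = 1.122.
CD = 0.0208 + 0.0411 × 1.122² = 0.07252.
L/D = CL/CD = 1.122 / 0.07252 = 15.5

L/D = 15.5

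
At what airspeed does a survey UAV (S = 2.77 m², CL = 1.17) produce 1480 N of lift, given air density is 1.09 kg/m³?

L = ½ρv²S·CL ⇒ v = √(2L/(ρ·S·CL))
v = √(2 × 1480 / (1.09 × 2.77 × 1.17)) = √837.9 = 28.9 m/s

v = 28.9 m/s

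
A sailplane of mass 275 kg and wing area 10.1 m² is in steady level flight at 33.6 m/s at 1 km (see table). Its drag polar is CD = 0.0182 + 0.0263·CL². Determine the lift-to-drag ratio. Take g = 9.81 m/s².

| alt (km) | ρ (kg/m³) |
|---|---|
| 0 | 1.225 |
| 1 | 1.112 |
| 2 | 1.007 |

L/D = 18.5

At 1 km, from the table: ρ = 1.112 kg/m³.
Weight W = mg = 275 × 9.81 = 2697.8 N; in level flight L = W.
q = ½ρv² = ½ × 1.112 × 33.6² = 627.7 Pa.
Required CL = L/(qS) = 2697.8/(627.7·10.1) = 0.4255.
CD = 0.0182 + 0.0263 × 0.4255² = 0.02296.
L/D = CL/CD = 0.4255 / 0.02296 = 18.5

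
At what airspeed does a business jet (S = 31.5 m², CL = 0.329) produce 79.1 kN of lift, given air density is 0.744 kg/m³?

v = 143 m/s

L = ½ρv²S·CL ⇒ v = √(2L/(ρ·S·CL))
v = √(2 × 79100 / (0.744 × 31.5 × 0.329)) = √20520 = 143 m/s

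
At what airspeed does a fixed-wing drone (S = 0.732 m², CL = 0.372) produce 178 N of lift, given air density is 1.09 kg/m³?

v = 34.6 m/s

L = ½ρv²S·CL ⇒ v = √(2L/(ρ·S·CL))
v = √(2 × 178 / (1.09 × 0.732 × 0.372)) = √1199 = 34.6 m/s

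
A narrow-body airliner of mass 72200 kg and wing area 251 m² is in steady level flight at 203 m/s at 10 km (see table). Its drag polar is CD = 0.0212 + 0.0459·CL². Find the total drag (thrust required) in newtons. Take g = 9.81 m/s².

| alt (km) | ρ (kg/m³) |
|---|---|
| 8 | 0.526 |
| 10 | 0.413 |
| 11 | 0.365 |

At 10 km, from the table: ρ = 0.413 kg/m³.
In steady level flight, lift balances weight: W = mg = 72200 × 9.81 = 7.0828×10^5 N.
q = ½ρv² = ½ × 0.413 × 203² = 8510 Pa.
CL = 2W/(ρv²S) = 2×7.0828×10^5/(0.413×203²×251) = 0.3316.
CD = 0.0212 + 0.0459 × 0.3316² = 0.02625.
D = q·S·CD = 8510 × 251 × 0.02625 = 56060 N

D = 56100 N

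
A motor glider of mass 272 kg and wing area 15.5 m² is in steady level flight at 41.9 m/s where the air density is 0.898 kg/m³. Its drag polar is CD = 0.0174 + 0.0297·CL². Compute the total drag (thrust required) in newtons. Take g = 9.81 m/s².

Weight W = mg = 272 × 9.81 = 2668.3 N; in level flight L = W.
q = ½ρv² = ½ × 0.898 × 41.9² = 788.3 Pa.
CL = W/(q·S) = 2668.3 / (788.3 × 15.5) = 0.2184.
CD = 0.0174 + 0.0297 × 0.2184² = 0.01882.
D = q·S·CD = 788.3 × 15.5 × 0.01882 = 229.9 N

D = 230 N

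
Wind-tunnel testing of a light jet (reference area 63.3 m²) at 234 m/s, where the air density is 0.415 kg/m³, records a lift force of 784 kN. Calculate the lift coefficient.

From L = ½ρv²S·CL, rearranging gives CL = 2L/(ρv²S).
CL = 2 × 7.84×10^5 / (0.415 × 234² × 63.3) = 1.09

CL = 1.09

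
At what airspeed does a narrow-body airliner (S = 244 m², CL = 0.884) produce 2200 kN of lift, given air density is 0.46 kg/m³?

L = ½ρv²S·CL ⇒ v = √(2L/(ρ·S·CL))
v = √(2 × 2.2×10^6 / (0.46 × 244 × 0.884)) = √44350 = 211 m/s

v = 211 m/s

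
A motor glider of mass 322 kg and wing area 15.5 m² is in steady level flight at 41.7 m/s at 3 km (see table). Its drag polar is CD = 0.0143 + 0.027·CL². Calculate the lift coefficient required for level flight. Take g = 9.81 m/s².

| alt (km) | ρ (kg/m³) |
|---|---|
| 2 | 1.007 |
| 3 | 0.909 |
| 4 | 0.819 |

CL = 0.258

At 3 km, from the table: ρ = 0.909 kg/m³.
Level flight ⇒ L = W = m·g = 322 × 9.81 = 3158.8 N.
Dynamic pressure q = 0.5 × 0.909 × 41.7² = 790.3 Pa.
CL = W/(q·S) = 3158.8 / (790.3 × 15.5) = 0.2579.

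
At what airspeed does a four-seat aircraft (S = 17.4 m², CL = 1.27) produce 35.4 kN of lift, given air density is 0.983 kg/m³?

L = ½ρv²S·CL ⇒ v = √(2L/(ρ·S·CL))
v = √(2 × 35400 / (0.983 × 17.4 × 1.27)) = √3259 = 57.1 m/s

v = 57.1 m/s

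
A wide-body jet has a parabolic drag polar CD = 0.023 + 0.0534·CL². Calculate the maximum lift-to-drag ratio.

For CD = CD0 + K·CL², (L/D)max occurs at CL* = √(CD0/K) and equals 1/(2√(K·CD0)).
(L/D)max = 1/(2√(0.0534 × 0.023)) = 1/(2 × 0.03505) = 14.3

(L/D)max = 14.3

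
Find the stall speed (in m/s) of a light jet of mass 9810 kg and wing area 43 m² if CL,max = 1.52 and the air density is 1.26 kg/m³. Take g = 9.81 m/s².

Stall occurs when L = W at CL,max. W = mg = 9810 × 9.81 = 96240 N.
From L = ½ρV²S·CL,max = W: V_stall = √(2W/(ρSCL,max)) = √(2·96240/(1.26·43·1.52))
V_stall = √2337 = 48.3 m/s

V_stall = 48.3 m/s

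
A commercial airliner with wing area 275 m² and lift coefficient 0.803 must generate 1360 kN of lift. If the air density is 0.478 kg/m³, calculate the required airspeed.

L = ½ρv²S·CL ⇒ v = √(2L/(ρ·S·CL))
v = √(2 × 1.36×10^6 / (0.478 × 275 × 0.803)) = √25770 = 161 m/s

v = 161 m/s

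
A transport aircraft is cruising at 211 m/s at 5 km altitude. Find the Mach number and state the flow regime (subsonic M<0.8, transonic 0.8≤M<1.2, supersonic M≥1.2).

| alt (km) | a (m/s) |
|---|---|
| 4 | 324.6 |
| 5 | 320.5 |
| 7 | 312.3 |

M = 0.658 (subsonic)

At 5 km, from the table: a = 320.5 m/s.
M = v/a = 211 / 320.5 = 0.658
M = 0.658 → subsonic.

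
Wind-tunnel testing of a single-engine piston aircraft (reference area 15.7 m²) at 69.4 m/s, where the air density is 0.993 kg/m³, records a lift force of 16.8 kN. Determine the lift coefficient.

From L = ½ρv²S·CL, rearranging gives CL = 2L/(ρv²S).
CL = 2 × 16800 / (0.993 × 69.4² × 15.7) = 0.447

CL = 0.447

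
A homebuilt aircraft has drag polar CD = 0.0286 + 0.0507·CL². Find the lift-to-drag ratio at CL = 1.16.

L/D = 12

CD = 0.0286 + 0.0507 × 1.16² = 0.09682
L/D = CL/CD = 1.16 / 0.09682 = 12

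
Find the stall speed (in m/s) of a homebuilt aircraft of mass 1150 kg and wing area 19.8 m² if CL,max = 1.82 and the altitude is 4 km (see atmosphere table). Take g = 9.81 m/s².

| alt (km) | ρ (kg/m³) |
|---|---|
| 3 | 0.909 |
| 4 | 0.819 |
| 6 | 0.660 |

At 4 km, from the table: ρ = 0.819 kg/m³.
At stall, lift equals weight: L = W = m·g = 1150 × 9.81 = 11280 N.
From L = ½ρV²S·CL,max = W: V_stall = √(2W/(ρSCL,max)) = √(2·11280/(0.819·19.8·1.82))
V_stall = √764.5 = 27.6 m/s

V_stall = 27.6 m/s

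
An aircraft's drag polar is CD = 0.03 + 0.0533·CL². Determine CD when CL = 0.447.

CD = 0.03 + 0.0533 × 0.447² = 0.03 + 0.01065 = 0.0406

CD = 0.0406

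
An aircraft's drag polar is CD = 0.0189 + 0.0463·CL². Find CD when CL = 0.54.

CD = 0.0324

CD = 0.0189 + 0.0463 × 0.54² = 0.0189 + 0.0135 = 0.0324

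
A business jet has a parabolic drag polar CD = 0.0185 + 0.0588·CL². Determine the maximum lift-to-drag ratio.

(L/D)max = 15.2

For CD = CD0 + K·CL², (L/D)max occurs at CL* = √(CD0/K) and equals 1/(2√(K·CD0)).
(L/D)max = 1/(2√(0.0588 × 0.0185)) = 1/(2 × 0.03298) = 15.2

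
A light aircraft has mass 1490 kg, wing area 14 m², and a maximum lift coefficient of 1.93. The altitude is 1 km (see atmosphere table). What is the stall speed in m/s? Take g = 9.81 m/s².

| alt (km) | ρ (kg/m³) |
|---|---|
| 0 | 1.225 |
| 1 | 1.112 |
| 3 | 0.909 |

At 1 km, from the table: ρ = 1.112 kg/m³.
At stall, lift equals weight: L = W = m·g = 1490 × 9.81 = 14620 N.
V_stall = √(2W/(ρ·S·CL,max)) = √(2 × 14620 / (1.112 × 14 × 1.93))
V_stall = √973 = 31.2 m/s

V_stall = 31.2 m/s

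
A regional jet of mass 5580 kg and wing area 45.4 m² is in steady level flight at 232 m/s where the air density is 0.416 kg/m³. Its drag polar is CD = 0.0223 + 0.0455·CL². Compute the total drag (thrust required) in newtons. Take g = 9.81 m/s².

D = 11600 N

Weight W = mg = 5580 × 9.81 = 54740 N; in level flight L = W.
Dynamic pressure q = 0.5 × 0.416 × 232² = 11200 Pa.
CL = 2W/(ρv²S) = 2×54740/(0.416×232²×45.4) = 0.1077.
CD = 0.0223 + 0.0455 × 0.1077² = 0.02283.
D = q·S·CD = 11200 × 45.4 × 0.02283 = 11600 N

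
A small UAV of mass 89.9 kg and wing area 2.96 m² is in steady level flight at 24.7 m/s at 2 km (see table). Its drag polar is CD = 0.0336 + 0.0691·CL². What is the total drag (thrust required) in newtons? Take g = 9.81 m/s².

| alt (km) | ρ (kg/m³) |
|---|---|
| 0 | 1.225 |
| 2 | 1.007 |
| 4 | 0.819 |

At 2 km, from the table: ρ = 1.007 kg/m³.
Weight W = mg = 89.9 × 9.81 = 881.92 N; in level flight L = W.
q = ½ρv² = ½ × 1.007 × 24.7² = 307.2 Pa.
CL = W/(q·S) = 881.92 / (307.2 × 2.96) = 0.9699.
CD = 0.0336 + 0.0691 × 0.9699² = 0.09861.
D = q·S·CD = 307.2 × 2.96 × 0.09861 = 89.66 N

D = 89.7 N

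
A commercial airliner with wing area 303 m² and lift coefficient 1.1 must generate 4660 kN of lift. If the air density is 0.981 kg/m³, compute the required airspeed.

L = ½ρv²S·CL ⇒ v = √(2L/(ρ·S·CL))
v = √(2 × 4.66×10^6 / (0.981 × 303 × 1.1)) = √28500 = 169 m/s

v = 169 m/s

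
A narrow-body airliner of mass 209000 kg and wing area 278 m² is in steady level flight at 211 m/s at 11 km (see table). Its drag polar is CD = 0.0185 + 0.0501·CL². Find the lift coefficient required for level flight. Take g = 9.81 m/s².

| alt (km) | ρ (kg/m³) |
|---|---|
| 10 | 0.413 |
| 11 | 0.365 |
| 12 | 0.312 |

CL = 0.908

At 11 km, from the table: ρ = 0.365 kg/m³.
Weight W = mg = 209000 × 9.81 = 2.0503×10^6 N; in level flight L = W.
Dynamic pressure q = 0.5 × 0.365 × 211² = 8125 Pa.
Required CL = L/(qS) = 2.0503×10^6/(8125·278) = 0.9077.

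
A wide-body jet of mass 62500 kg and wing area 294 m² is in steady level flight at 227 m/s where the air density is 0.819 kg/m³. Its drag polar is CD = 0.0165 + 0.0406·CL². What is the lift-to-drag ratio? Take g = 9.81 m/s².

L/D = 5.85

Weight W = mg = 62500 × 9.81 = 6.1312×10^5 N; in level flight L = W.
q = ½ρv² = ½ × 0.819 × 227² = 21100 Pa.
CL = 2W/(ρv²S) = 2×6.1312×10^5/(0.819×227²×294) = 0.09883.
CD = 0.0165 + 0.0406 × 0.09883² = 0.0169.
L/D = CL/CD = 0.09883 / 0.0169 = 5.85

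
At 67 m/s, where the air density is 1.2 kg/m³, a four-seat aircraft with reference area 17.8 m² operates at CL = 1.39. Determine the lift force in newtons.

Dynamic pressure q = ½ρv² = ½ × 1.2 × 67² = 2693 Pa.
L = q·S·CL = 2693 × 17.8 × 1.39 = 66600 N ≈ 66.6 kN

L = 66600 N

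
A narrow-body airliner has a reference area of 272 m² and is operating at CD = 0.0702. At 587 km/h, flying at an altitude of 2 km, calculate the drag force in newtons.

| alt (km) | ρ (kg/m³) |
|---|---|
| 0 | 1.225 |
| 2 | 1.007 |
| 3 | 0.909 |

D = 2.56×10^5 N

At 2 km, from the table: ρ = 1.007 kg/m³.
Convert speed: v = 587 km/h ÷ 3.6 = 163.1 m/s.
D = ½ρv²S·CD = ½ × 1.007 × 163.1² × 272 × 0.0702 = 2.56×10^5 N ≈ 256 kN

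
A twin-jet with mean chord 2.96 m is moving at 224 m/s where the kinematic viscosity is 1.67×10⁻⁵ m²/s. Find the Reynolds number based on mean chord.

Re = 3.97×10^7

Re = v·c/ν = 224 × 2.96 / (1.67×10⁻⁵) = 3.97×10^7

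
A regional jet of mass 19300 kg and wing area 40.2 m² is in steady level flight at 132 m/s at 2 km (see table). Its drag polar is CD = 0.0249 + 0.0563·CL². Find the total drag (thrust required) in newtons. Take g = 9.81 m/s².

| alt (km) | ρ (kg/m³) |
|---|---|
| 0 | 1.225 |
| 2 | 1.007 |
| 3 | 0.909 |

D = 14500 N

At 2 km, from the table: ρ = 1.007 kg/m³.
In steady level flight, lift balances weight: W = mg = 19300 × 9.81 = 1.8933×10^5 N.
Dynamic pressure q = 0.5 × 1.007 × 132² = 8773 Pa.
Required CL = L/(qS) = 1.8933×10^5/(8773·40.2) = 0.5368.
CD = 0.0249 + 0.0563 × 0.5368² = 0.04113.
D = q·S·CD = 8773 × 40.2 × 0.04113 = 14500 N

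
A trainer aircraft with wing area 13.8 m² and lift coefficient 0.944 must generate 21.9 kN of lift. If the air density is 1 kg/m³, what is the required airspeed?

v = 58 m/s

L = ½ρv²S·CL ⇒ v = √(2L/(ρ·S·CL))
v = √(2 × 21900 / (1 × 13.8 × 0.944)) = √3362 = 58 m/s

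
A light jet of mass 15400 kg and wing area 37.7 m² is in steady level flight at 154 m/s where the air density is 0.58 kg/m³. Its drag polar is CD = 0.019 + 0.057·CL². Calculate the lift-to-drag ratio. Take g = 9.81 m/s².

L/D = 15.2

Level flight ⇒ L = W = m·g = 15400 × 9.81 = 1.5107×10^5 N.
Dynamic pressure q = 0.5 × 0.58 × 154² = 6878 Pa.
CL = 2W/(ρv²S) = 2×1.5107×10^5/(0.58×154²×37.7) = 0.5827.
CD = 0.019 + 0.057 × 0.5827² = 0.03835.
L/D = CL/CD = 0.5827 / 0.03835 = 15.2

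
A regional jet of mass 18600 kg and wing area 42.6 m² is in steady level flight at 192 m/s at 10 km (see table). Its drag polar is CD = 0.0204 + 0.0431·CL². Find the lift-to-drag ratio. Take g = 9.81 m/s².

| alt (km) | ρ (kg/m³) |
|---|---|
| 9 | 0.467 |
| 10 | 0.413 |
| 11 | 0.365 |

L/D = 16.5

At 10 km, from the table: ρ = 0.413 kg/m³.
In steady level flight, lift balances weight: W = mg = 18600 × 9.81 = 1.8247×10^5 N.
q = ½ρv² = ½ × 0.413 × 192² = 7612 Pa.
Required CL = L/(qS) = 1.8247×10^5/(7612·42.6) = 0.5627.
CD = 0.0204 + 0.0431 × 0.5627² = 0.03405.
L/D = CL/CD = 0.5627 / 0.03405 = 16.5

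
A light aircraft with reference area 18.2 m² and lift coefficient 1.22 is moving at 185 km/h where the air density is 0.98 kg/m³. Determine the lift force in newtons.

L = 28700 N

Convert speed: v = 185 km/h ÷ 3.6 = 51.39 m/s.
L = ½ρv²S·CL = ½ × 0.98 × 51.39² × 18.2 × 1.22 = 28700 N ≈ 28.7 kN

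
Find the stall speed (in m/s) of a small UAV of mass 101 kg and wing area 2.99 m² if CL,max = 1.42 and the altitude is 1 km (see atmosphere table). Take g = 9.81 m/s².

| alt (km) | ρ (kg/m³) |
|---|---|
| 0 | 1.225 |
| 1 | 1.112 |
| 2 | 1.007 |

V_stall = 20.5 m/s

At 1 km, from the table: ρ = 1.112 kg/m³.
Weight W = mg = 101 × 9.81 = 990.8 N.
V_stall = √(2W/(ρ·S·CL,max)) = √(2 × 990.8 / (1.112 × 2.99 × 1.42))
V_stall = √419.7 = 20.5 m/s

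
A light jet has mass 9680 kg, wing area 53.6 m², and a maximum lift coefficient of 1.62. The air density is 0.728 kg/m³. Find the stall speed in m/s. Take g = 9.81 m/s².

V_stall = 54.8 m/s

Stall occurs when L = W at CL,max. W = mg = 9680 × 9.81 = 94960 N.
From L = ½ρV²S·CL,max = W: V_stall = √(2W/(ρSCL,max)) = √(2·94960/(0.728·53.6·1.62))
V_stall = √3004 = 54.8 m/s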